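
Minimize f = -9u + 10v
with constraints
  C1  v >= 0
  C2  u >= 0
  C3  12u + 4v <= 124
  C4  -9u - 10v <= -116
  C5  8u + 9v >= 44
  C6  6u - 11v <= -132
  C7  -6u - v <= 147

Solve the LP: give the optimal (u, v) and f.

u = 209/39, v = 194/13, minimum f = 101

At the optimal vertex, 12u + 4v = 124 and 6u - 11v = -132.
Solving simultaneously gives u = 209/39, v = 194/13.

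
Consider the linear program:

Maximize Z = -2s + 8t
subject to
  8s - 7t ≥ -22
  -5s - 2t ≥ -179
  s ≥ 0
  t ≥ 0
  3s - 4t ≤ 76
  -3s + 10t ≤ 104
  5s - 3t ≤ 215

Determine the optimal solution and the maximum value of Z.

Corner points and Z = -2s + 8t:
  (0, 22/7) → Z = 176/7
  (508/59, 766/59) → Z = 5112/59
  (434/13, 157/26) → Z = -240/13
  (113/4, 151/8) → Z = 189/2
  (0, 0) → Z = 0
  (76/3, 0) → Z = -152/3

The optimum lies where -5s - 2t = -179 and -3s + 10t = 104.
Solving simultaneously gives s = 113/4, t = 151/8.

s = 113/4, t = 151/8, maximum Z = 189/2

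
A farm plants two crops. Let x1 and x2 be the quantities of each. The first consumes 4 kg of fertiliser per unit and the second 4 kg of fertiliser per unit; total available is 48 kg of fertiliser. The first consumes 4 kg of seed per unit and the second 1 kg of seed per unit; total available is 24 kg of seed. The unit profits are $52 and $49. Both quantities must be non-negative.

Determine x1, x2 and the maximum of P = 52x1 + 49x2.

x1 = 4, x2 = 8, maximum P = 600

Extreme points and P = 52x1 + 49x2:
  (0, 0) → P = 0
  (0, 12) → P = 588
  (6, 0) → P = 312
  (4, 8) → P = 600

The binding constraints are 4x1 + 4x2 = 48 and 4x1 + x2 = 24.
Solving simultaneously gives x1 = 4, x2 = 8.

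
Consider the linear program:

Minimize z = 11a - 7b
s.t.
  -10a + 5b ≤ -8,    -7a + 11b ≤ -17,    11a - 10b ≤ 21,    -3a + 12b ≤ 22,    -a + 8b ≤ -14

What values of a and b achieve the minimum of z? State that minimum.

Corner points and z = 11a - 7b:
  (-5/9, -122/45) → z = 193/15
  (-2/25, -44/25) → z = 286/25
  (14/39, -133/78) → z = 413/26

a = -2/25, b = -44/25, minimum z = 286/25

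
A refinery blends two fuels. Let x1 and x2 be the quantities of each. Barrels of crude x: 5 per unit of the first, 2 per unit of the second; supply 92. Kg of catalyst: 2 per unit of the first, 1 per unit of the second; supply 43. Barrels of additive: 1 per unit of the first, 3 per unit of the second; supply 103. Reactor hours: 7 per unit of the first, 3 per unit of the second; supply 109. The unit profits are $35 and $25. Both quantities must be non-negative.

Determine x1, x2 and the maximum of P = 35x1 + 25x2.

Corner points and P = 35x1 + 25x2:
  (0, 0) → P = 0
  (0, 103/3) → P = 2575/3
  (109/7, 0) → P = 545
  (1, 34) → P = 885

The binding constraints are x1 + 3x2 = 103 and 7x1 + 3x2 = 109.
Solving simultaneously gives x1 = 1, x2 = 34.

x1 = 1, x2 = 34, maximum P = 885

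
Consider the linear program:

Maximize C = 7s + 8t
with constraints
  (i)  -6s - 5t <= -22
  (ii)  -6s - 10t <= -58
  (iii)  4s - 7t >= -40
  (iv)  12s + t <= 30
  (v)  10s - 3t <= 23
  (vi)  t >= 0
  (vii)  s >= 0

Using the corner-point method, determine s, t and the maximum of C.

s = 85/44, t = 75/11, maximum C = 2995/44

Extreme points and C = 7s + 8t:
  (3/41, 236/41) → C = 1909/41
  (121/57, 86/19) → C = 2911/57
  (85/44, 75/11) → C = 2995/44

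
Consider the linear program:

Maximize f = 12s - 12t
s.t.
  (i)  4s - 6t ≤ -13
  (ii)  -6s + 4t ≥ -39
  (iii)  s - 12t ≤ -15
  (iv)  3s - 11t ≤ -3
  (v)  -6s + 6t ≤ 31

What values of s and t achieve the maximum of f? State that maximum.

s = 143/10, t = 117/10, maximum f = 156/5

Vertices and f = 12s - 12t:
  (143/10, 117/10) → f = 156/5
  (-11/7, 47/42) → f = -226/7
  (179/6, 35) → f = -62
  (-47/11, 59/66) → f = -62

The optimum lies where 4s - 6t = -13 and -6s + 4t = -39.
Solving simultaneously gives s = 143/10, t = 117/10.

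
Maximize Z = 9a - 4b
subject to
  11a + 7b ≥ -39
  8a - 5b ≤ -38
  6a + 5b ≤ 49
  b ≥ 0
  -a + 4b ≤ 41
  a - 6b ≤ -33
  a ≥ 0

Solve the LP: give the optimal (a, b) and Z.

Corner points and Z = 9a - 4b:
  (11/14, 62/7) → Z = -397/14
  (0, 38/5) → Z = -152/5
  (0, 49/5) → Z = -196/5

a = 11/14, b = 62/7, maximum Z = -397/14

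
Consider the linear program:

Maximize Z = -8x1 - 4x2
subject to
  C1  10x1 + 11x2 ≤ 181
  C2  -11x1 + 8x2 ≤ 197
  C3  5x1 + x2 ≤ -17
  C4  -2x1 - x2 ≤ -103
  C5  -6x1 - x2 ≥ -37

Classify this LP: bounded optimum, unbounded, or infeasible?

infeasible

The boundaries -11x1 + 8x2 = 197 and 5x1 + x2 = -17 meet at (-111/17, 266/17), but that point violates -2x1 - x2 ≤ -103. Every candidate vertex is excluded by some other constraint, so the feasible region is empty.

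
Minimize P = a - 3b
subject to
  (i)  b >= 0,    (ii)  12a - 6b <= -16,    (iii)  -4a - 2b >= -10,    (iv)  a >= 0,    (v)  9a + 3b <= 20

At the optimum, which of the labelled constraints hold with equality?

Extreme points and P = a - 3b:
  (7/12, 23/6) → P = -131/12
  (0, 8/3) → P = -8
  (0, 5) → P = -15

The minimum is at (0, 5). Substituting into each constraint, equality holds for (iii) and (iv); the remaining constraints have slack.

(iii) and (iv)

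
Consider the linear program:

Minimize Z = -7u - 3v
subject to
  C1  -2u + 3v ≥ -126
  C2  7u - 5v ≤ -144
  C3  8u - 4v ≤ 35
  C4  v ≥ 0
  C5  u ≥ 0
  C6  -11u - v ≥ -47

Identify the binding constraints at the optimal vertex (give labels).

Feasible corners and Z = -7u - 3v:
  (0, 144/5) → Z = -432/5
  (91/62, 1913/62) → Z = -3188/31
  (0, 47) → Z = -141

The minimum is at (0, 47). Substituting into each constraint, equality holds for C5 and C6; the remaining constraints have slack.

C5 and C6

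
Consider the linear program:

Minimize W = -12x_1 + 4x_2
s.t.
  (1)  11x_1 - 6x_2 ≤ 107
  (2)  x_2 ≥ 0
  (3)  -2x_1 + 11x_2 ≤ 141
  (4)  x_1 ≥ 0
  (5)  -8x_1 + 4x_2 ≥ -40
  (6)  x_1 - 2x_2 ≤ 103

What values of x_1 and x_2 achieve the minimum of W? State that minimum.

x_1 = 251/20, x_2 = 151/10, minimum W = -451/5

Vertices and W = -12x_1 + 4x_2:
  (0, 0) → W = 0
  (5, 0) → W = -60
  (0, 141/11) → W = 564/11
  (251/20, 151/10) → W = -451/5

At the optimal vertex, -2x_1 + 11x_2 = 141 and -8x_1 + 4x_2 = -40.
Solving simultaneously gives x_1 = 251/20, x_2 = 151/10.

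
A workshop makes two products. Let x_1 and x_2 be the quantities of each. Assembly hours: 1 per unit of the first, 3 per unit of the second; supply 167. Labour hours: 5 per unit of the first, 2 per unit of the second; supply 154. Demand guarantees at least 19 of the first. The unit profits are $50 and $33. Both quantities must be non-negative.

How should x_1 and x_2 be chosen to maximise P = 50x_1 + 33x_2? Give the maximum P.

Vertices and P = 50x_1 + 33x_2:
  (154/5, 0) → P = 1540
  (19, 0) → P = 950
  (19, 59/2) → P = 3847/2

x_1 = 19, x_2 = 59/2, maximum P = 3847/2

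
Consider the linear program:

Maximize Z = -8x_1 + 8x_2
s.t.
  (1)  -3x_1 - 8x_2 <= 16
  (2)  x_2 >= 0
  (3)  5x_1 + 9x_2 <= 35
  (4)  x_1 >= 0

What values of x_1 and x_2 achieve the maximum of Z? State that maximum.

x_1 = 0, x_2 = 35/9, maximum Z = 280/9

Vertices and Z = -8x_1 + 8x_2:
  (7, 0) → Z = -56
  (0, 0) → Z = 0
  (0, 35/9) → Z = 280/9

The optimum lies where 5x_1 + 9x_2 = 35 and x_1 = 0.
Solving simultaneously gives x_1 = 0, x_2 = 35/9.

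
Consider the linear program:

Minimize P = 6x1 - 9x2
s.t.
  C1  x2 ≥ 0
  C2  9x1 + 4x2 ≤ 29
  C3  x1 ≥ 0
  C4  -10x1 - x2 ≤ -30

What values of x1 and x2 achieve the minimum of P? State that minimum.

Corner points and P = 6x1 - 9x2:
  (29/9, 0) → P = 58/3
  (3, 0) → P = 18
  (91/31, 20/31) → P = 366/31

x1 = 91/31, x2 = 20/31, minimum P = 366/31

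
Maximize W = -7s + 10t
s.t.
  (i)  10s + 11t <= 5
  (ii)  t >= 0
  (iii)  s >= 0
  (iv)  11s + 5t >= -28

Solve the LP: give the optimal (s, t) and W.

Extreme points and W = -7s + 10t:
  (1/2, 0) → W = -7/2
  (0, 5/11) → W = 50/11
  (0, 0) → W = 0

s = 0, t = 5/11, maximum W = 50/11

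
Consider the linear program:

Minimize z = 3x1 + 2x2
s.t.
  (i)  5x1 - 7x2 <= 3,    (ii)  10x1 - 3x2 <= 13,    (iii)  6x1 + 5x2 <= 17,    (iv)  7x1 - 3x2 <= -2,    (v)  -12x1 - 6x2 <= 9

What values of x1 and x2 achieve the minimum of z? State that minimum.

x1 = -1/2, x2 = -1/2, minimum z = -5/2

Vertices and z = 3x1 + 2x2:
  (41/53, 131/53) → z = 385/53
  (-49/8, 43/4) → z = 25/8
  (-1/2, -1/2) → z = -5/2

At the optimal vertex, 7x1 - 3x2 = -2 and -12x1 - 6x2 = 9.
Solving simultaneously gives x1 = -1/2, x2 = -1/2.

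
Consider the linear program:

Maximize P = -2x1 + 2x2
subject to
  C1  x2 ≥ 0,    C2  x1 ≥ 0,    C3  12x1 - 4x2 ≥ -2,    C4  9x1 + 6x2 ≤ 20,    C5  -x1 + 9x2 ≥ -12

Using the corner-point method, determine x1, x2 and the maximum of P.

Vertices and P = -2x1 + 2x2:
  (0, 0) → P = 0
  (20/9, 0) → P = -40/9
  (0, 1/2) → P = 1
  (17/27, 43/18) → P = 95/27

x1 = 17/27, x2 = 43/18, maximum P = 95/27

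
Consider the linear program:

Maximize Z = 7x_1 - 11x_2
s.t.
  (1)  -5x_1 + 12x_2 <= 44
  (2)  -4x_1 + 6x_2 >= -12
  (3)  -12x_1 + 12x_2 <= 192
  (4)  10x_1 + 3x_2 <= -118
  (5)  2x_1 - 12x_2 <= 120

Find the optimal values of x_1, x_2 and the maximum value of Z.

Corner points and Z = 7x_1 - 11x_2:
  (-148/7, -36/7) → Z = -640/7
  (-172/15, -10/9) → Z = -3062/45
  (-28/3, -74/9) → Z = 226/9
  (-16, -38/3) → Z = 82/3
  (-156/5, -76/5) → Z = -256/5

The binding constraints are -4x_1 + 6x_2 = -12 and 2x_1 - 12x_2 = 120.
Solving simultaneously gives x_1 = -16, x_2 = -38/3.

x_1 = -16, x_2 = -38/3, maximum Z = 82/3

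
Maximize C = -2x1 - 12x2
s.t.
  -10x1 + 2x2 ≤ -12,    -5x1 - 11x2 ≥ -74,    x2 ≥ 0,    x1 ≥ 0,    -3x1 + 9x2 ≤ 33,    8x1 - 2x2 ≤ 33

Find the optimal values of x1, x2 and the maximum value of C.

x1 = 6/5, x2 = 0, maximum C = -12/5

Feasible corners and C = -2x1 - 12x2:
  (6/5, 0) → C = -12/5
  (29/14, 61/14) → C = -395/7
  (101/26, 129/26) → C = -875/13
  (73/14, 61/14) → C = -439/7
  (33/8, 0) → C = -33/4

The optimum lies where -10x1 + 2x2 = -12 and x2 = 0.
Solving simultaneously gives x1 = 6/5, x2 = 0.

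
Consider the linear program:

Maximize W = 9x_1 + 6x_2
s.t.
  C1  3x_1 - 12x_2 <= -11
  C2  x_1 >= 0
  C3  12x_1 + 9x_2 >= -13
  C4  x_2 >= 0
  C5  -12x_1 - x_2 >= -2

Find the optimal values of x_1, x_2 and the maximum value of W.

x_1 = 0, x_2 = 2, maximum W = 12

Extreme points and W = 9x_1 + 6x_2:
  (0, 11/12) → W = 11/2
  (13/147, 46/49) → W = 45/7
  (0, 2) → W = 12

At the optimal vertex, x_1 = 0 and -12x_1 - x_2 = -2.
Solving simultaneously gives x_1 = 0, x_2 = 2.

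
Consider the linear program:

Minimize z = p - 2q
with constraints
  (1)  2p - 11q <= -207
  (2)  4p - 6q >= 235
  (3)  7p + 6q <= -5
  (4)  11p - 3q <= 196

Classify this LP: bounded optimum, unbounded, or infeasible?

The boundaries 2p - 11q = -207 and 7p + 6q = -5 meet at (-1297/89, 1439/89), but that point violates 4p - 6q ≥ 235. Every candidate vertex is excluded by some other constraint, so the feasible region is empty.

infeasible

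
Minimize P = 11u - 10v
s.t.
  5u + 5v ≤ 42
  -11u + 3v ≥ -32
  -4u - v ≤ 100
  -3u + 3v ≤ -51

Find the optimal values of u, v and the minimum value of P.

u = -83/5, v = -168/5, minimum P = 767/5

Corner points and P = 11u - 10v:
  (-268/23, -1228/23) → P = 9332/23
  (-19/8, -155/8) → P = 1341/8
  (-83/5, -168/5) → P = 767/5

The optimum lies where -4u - v = 100 and -3u + 3v = -51.
Solving simultaneously gives u = -83/5, v = -168/5.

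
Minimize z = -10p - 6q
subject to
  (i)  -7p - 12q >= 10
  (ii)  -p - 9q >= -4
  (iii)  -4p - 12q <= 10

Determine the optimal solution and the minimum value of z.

p = 0, q = -5/6, minimum z = 5

Feasible corners and z = -10p - 6q:
  (-46/17, 38/51) → z = 384/17
  (0, -5/6) → z = 5
  (-23/4, 13/12) → z = 51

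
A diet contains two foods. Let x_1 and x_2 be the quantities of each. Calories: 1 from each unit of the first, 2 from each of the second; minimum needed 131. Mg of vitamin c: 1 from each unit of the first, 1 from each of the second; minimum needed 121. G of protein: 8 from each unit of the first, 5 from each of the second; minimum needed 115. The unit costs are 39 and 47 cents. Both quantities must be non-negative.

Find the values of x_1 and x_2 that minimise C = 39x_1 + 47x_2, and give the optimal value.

Corner points and C = 39x_1 + 47x_2:
  (0, 121) → C = 5687
  (131, 0) → C = 5109
  (111, 10) → C = 4799
The feasible region is unbounded (it extends along (0, 1), (1, 0)), but C strictly increases along every unbounded feasible direction, so there is no improving ray and the minimum is attained at a vertex.

x_1 = 111, x_2 = 10, minimum C = 4799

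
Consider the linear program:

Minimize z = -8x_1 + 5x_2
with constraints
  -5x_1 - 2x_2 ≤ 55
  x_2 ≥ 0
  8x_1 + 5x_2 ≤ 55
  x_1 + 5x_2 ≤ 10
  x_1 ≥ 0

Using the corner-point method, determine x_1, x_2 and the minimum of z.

x_1 = 55/8, x_2 = 0, minimum z = -55

Feasible corners and z = -8x_1 + 5x_2:
  (55/8, 0) → z = -55
  (0, 0) → z = 0
  (45/7, 5/7) → z = -335/7
  (0, 2) → z = 10

At the optimal vertex, x_2 = 0 and 8x_1 + 5x_2 = 55.
Solving simultaneously gives x_1 = 55/8, x_2 = 0.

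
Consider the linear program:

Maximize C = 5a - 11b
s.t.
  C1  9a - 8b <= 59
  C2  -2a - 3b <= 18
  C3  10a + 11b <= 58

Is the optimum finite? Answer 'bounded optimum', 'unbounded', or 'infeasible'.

Vertices and C = 5a - 11b:
  (33/43, -280/43) → C = 3245/43
  (1113/179, -68/179) → C = 6313/179
The feasible region has finitely many vertices and no improving ray; the maximum is 3245/43 at (33/43, -280/43).

bounded optimum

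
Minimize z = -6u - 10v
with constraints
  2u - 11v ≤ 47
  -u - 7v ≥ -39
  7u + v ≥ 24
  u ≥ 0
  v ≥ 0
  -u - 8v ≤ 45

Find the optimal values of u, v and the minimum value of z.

u = 758/25, v = 31/25, minimum z = -4858/25

Vertices and z = -6u - 10v:
  (758/25, 31/25) → z = -4858/25
  (47/2, 0) → z = -141
  (43/16, 83/16) → z = -68
  (24/7, 0) → z = -144/7

At the optimal vertex, 2u - 11v = 47 and -u - 7v = -39.
Solving simultaneously gives u = 758/25, v = 31/25.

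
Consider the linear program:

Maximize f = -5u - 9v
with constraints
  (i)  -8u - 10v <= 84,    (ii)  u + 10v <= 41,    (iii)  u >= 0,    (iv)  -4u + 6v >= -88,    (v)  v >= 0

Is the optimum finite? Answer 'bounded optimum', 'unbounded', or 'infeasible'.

Extreme points and f = -5u - 9v:
  (0, 41/10) → f = -369/10
  (563/23, 38/23) → f = -3157/23
  (0, 0) → f = 0
  (22, 0) → f = -110
The feasible region has finitely many vertices and no improving ray; the maximum is 0 at (0, 0).

bounded optimum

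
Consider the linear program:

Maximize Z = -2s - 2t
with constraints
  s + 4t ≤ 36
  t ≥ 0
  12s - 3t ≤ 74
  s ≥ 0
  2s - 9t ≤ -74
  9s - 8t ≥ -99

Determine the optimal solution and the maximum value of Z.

Vertices and Z = -2s - 2t:
  (0, 9) → Z = -18
  (28/17, 146/17) → Z = -348/17
  (0, 74/9) → Z = -148/9

s = 0, t = 74/9, maximum Z = -148/9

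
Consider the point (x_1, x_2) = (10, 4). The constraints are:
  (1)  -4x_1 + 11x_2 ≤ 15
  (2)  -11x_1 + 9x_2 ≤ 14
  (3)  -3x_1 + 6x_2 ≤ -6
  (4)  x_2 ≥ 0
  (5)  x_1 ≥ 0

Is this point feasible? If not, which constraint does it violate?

(1): 4 ≤ 15 ✓
(2): -74 ≤ 14 ✓
(3): -6 ≤ -6 ✓
(4): 4 ≥ 0 ✓
(5): 10 ≥ 0 ✓

feasible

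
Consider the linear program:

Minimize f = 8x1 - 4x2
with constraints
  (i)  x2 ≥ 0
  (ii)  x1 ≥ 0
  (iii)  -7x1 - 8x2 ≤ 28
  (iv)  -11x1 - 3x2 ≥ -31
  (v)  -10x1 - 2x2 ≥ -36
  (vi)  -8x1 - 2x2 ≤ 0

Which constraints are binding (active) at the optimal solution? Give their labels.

(ii) and (iv)

Feasible corners and f = 8x1 - 4x2:
  (0, 0) → f = 0
  (31/11, 0) → f = 248/11
  (0, 31/3) → f = -124/3

The minimum is at (0, 31/3). Substituting into each constraint, equality holds for (ii) and (iv); the remaining constraints have slack.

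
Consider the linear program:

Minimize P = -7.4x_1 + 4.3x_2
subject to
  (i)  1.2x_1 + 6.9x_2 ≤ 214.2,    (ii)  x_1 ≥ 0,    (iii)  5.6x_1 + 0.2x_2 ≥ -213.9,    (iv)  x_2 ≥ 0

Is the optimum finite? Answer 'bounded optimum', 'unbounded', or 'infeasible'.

Vertices and P = -7.4x_1 + 4.3x_2:
  (0, 714/23) → P = 15351/115
  (178.5, 0) → P = -1320.9
  (0, 0) → P = 0
The feasible region has finitely many vertices and no improving ray; the minimum is -1320.9 at (178.5, 0).

bounded optimum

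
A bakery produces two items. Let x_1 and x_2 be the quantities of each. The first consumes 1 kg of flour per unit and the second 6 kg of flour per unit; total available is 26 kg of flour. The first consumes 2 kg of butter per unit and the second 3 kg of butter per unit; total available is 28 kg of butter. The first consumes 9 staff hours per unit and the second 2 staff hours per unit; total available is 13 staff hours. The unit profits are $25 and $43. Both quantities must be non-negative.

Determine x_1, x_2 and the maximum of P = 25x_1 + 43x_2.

Corner points and P = 25x_1 + 43x_2:
  (0, 0) → P = 0
  (0, 13/3) → P = 559/3
  (13/9, 0) → P = 325/9
  (1/2, 17/4) → P = 781/4

The binding constraints are x_1 + 6x_2 = 26 and 9x_1 + 2x_2 = 13.
Solving simultaneously gives x_1 = 1/2, x_2 = 17/4.

x_1 = 1/2, x_2 = 17/4, maximum P = 781/4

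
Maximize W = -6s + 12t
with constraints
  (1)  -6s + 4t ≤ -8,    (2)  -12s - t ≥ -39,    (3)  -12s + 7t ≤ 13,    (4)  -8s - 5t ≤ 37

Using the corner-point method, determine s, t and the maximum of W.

s = 82/27, t = 23/9, maximum W = 112/9

Extreme points and W = -6s + 12t:
  (82/27, 23/9) → W = 112/9
  (-54/31, -143/31) → W = -1392/31
  (58/13, -189/13) → W = -2616/13

The binding constraints are -6s + 4t = -8 and -12s - t = -39.
Solving simultaneously gives s = 82/27, t = 23/9.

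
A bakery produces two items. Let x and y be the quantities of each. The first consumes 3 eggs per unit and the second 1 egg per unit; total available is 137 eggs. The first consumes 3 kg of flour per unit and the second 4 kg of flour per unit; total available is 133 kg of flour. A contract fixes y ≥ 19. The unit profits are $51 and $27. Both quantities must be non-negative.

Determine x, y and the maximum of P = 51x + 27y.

Corner points and P = 51x + 27y:
  (0, 133/4) → P = 3591/4
  (0, 19) → P = 513
  (19, 19) → P = 1482

x = 19, y = 19, maximum P = 1482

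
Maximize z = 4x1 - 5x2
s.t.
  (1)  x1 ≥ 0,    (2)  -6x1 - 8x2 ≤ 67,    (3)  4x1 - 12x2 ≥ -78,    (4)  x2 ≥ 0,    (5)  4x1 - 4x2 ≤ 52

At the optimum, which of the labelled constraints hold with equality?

Vertices and z = 4x1 - 5x2:
  (0, 13/2) → z = -65/2
  (0, 0) → z = 0
  (117/4, 65/4) → z = 143/4
  (13, 0) → z = 52

The maximum is at (13, 0). Substituting into each constraint, equality holds for (4) and (5); the remaining constraints have slack.

(4) and (5)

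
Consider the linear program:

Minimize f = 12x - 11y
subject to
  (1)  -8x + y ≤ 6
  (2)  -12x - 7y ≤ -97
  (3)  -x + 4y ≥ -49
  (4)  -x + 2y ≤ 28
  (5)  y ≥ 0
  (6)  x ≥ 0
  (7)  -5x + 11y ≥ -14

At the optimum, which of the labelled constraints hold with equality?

(1) and (4)

Corner points and f = 12x - 11y:
  (55/68, 212/17) → f = -2167/17
  (16/15, 218/15) → f = -2206/15
  (1165/167, 317/167) → f = 10493/167
The feasible region is unbounded (it extends along (2, 1), (11, 5)), but f strictly increases along every unbounded feasible direction, so there is no improving ray and the minimum is attained at a vertex.

The minimum is at (16/15, 218/15). Substituting into each constraint, equality holds for (1) and (4); the remaining constraints have slack.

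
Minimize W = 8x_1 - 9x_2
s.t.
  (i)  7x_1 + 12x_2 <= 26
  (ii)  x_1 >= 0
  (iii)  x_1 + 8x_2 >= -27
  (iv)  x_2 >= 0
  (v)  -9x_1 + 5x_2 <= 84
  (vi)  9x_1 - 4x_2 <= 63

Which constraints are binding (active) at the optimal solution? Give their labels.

Extreme points and W = 8x_1 - 9x_2:
  (0, 13/6) → W = -39/2
  (26/7, 0) → W = 208/7
  (0, 0) → W = 0

The minimum is at (0, 13/6). Substituting into each constraint, equality holds for (i) and (ii); the remaining constraints have slack.

(i) and (ii)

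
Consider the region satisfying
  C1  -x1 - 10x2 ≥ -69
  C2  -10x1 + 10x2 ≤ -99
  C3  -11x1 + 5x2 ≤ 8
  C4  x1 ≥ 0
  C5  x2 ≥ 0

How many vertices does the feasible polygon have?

3

Of the 10 pairwise boundary intersections, those satisfying every inequality are:
  (168/11, 591/110)
  (69, 0)
  (99/10, 0)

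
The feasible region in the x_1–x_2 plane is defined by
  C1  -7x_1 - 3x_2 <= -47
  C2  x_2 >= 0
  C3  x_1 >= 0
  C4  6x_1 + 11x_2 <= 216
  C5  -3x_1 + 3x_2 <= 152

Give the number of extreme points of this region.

The feasible vertices (each the meet of two boundaries and inside every other half-plane) are:
  (47/7, 0)
  (0, 47/3)
  (36, 0)
  (0, 216/11)

4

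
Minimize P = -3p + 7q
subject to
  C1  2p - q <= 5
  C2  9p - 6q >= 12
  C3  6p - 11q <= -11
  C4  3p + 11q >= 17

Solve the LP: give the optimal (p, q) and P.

p = 22/7, q = 19/7, minimum P = 67/7

The optimum lies where 9p - 6q = 12 and 6p - 11q = -11.
Solving simultaneously gives p = 22/7, q = 19/7.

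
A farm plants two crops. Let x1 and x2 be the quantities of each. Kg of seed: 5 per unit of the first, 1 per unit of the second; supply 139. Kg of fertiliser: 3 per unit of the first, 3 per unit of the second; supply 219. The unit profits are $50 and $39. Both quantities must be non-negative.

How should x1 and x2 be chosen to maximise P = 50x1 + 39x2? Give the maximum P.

x1 = 33/2, x2 = 113/2, maximum P = 6057/2

Extreme points and P = 50x1 + 39x2:
  (0, 0) → P = 0
  (0, 73) → P = 2847
  (139/5, 0) → P = 1390
  (33/2, 113/2) → P = 6057/2

At the optimal vertex, 5x1 + x2 = 139 and 3x1 + 3x2 = 219.
Solving simultaneously gives x1 = 33/2, x2 = 113/2.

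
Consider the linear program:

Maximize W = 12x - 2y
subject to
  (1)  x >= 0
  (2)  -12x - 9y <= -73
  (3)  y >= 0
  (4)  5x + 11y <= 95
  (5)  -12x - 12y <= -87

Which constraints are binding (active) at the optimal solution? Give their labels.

(3) and (4)

Vertices and W = 12x - 2y:
  (0, 73/9) → W = -146/9
  (0, 95/11) → W = -190/11
  (31/12, 14/3) → W = 65/3
  (19, 0) → W = 228
  (29/4, 0) → W = 87

The maximum is at (19, 0). Substituting into each constraint, equality holds for (3) and (4); the remaining constraints have slack.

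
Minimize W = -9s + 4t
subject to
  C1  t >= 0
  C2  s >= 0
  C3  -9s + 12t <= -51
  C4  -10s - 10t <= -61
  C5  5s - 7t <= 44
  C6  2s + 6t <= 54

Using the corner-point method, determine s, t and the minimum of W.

Vertices and W = -9s + 4t:
  (61/10, 0) → W = -549/10
  (44/5, 0) → W = -396/5
  (207/35, 13/70) → W = -1837/35
  (159/13, 64/13) → W = -1175/13
  (321/22, 91/22) → W = -2525/22

s = 321/22, t = 91/22, minimum W = -2525/22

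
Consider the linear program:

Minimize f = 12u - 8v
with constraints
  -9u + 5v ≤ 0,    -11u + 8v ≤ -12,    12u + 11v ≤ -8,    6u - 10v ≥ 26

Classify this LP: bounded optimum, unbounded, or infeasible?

bounded optimum

Feasible corners and f = 12u - 8v:
  (-60/17, -108/17) → f = 144/17
  (-44/31, -107/31) → f = 328/31
  (103/93, -60/31) → f = 892/31
The feasible region has finitely many vertices and no improving ray; the minimum is 144/17 at (-60/17, -108/17).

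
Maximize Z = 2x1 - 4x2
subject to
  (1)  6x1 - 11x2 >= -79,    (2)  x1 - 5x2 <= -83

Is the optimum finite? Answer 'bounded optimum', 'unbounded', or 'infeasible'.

From the feasible point (518/19, 419/19), moving in the direction (5, 1) keeps every constraint satisfied while Z increases without bound.

unbounded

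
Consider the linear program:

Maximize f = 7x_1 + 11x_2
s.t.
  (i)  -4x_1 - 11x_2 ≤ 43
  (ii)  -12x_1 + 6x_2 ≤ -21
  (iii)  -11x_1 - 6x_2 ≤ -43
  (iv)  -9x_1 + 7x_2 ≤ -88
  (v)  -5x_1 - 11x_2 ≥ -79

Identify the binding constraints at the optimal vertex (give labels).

Extreme points and f = 7x_1 + 11x_2:
  (731/97, -645/97) → f = -1978/97
  (122, -531/11) → f = 323
  (829/131, -581/131) → f = -588/131
  (1521/134, 271/134) → f = 6814/67

The maximum is at (122, -531/11). Substituting into each constraint, equality holds for (i) and (v); the remaining constraints have slack.

(i) and (v)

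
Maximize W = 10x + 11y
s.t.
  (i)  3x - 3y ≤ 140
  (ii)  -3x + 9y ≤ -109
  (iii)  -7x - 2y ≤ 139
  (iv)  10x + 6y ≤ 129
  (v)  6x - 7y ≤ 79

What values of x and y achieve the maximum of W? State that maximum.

x = -52/33, y = -139/11, maximum W = -5107/33

Vertices and W = 10x + 11y:
  (-1033/69, -1180/69) → W = -7770/23
  (-52/33, -139/11) → W = -5107/33
  (-815/61, -1387/61) → W = -23407/61

The binding constraints are -3x + 9y = -109 and 6x - 7y = 79.
Solving simultaneously gives x = -52/33, y = -139/11.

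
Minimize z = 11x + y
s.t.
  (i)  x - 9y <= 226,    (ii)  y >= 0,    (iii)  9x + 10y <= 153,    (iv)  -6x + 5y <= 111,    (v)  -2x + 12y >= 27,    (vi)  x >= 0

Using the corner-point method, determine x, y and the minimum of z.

Corner points and z = 11x + y:
  (783/64, 549/128) → z = 17775/128
  (0, 153/10) → z = 153/10
  (0, 9/4) → z = 9/4

x = 0, y = 9/4, minimum z = 9/4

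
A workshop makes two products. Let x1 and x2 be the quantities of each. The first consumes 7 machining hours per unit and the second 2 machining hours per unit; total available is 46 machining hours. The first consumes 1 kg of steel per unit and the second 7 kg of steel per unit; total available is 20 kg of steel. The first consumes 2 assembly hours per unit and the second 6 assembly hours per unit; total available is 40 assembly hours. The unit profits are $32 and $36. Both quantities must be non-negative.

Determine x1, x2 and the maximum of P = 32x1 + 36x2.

Corner points and P = 32x1 + 36x2:
  (0, 0) → P = 0
  (0, 20/7) → P = 720/7
  (46/7, 0) → P = 1472/7
  (6, 2) → P = 264

x1 = 6, x2 = 2, maximum P = 264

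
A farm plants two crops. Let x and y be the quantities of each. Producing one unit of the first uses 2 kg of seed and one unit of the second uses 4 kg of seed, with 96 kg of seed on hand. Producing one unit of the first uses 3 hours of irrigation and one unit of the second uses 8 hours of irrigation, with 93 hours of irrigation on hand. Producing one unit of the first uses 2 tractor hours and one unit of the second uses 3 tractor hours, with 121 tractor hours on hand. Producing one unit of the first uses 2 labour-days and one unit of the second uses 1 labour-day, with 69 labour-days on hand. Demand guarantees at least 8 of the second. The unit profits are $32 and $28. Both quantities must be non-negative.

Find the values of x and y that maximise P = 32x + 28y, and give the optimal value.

x = 29/3, y = 8, maximum P = 1600/3

Feasible corners and P = 32x + 28y:
  (0, 93/8) → P = 651/2
  (0, 8) → P = 224
  (29/3, 8) → P = 1600/3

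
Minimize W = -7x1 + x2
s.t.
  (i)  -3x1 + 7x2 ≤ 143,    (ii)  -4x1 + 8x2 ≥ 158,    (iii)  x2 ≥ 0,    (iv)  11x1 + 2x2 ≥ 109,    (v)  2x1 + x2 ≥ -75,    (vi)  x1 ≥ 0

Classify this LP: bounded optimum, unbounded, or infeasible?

bounded optimum

Feasible corners and W = -7x1 + x2:
  (19/2, 49/2) → W = -42
  (477/83, 1900/83) → W = -1439/83
  (139/24, 1087/48) → W = -859/48
The feasible region has finitely many vertices and no improving ray; the minimum is -42 at (19/2, 49/2).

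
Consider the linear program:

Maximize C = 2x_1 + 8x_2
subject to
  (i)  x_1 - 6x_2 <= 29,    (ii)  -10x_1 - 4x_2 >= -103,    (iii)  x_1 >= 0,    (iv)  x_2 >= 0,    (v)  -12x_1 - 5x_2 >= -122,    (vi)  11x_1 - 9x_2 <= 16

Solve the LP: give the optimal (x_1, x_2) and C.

x_1 = 0, x_2 = 122/5, maximum C = 976/5

Corner points and C = 2x_1 + 8x_2:
  (0, 0) → C = 0
  (0, 122/5) → C = 976/5
  (16/11, 0) → C = 32/11
  (1178/163, 1150/163) → C = 11556/163

The optimum lies where x_1 = 0 and -12x_1 - 5x_2 = -122.
Solving simultaneously gives x_1 = 0, x_2 = 122/5.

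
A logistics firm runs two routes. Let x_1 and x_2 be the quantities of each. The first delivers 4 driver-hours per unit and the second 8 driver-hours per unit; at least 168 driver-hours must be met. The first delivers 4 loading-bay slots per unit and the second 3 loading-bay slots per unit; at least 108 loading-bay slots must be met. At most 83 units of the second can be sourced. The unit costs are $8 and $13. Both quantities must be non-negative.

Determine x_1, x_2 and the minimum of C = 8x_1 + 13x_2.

Feasible corners and C = 8x_1 + 13x_2:
  (0, 36) → C = 468
  (0, 83) → C = 1079
  (42, 0) → C = 336
  (18, 12) → C = 300
The feasible region is unbounded (it extends along (1, 0)), but C strictly increases along every unbounded feasible direction, so there is no improving ray and the minimum is attained at a vertex.

x_1 = 18, x_2 = 12, minimum C = 300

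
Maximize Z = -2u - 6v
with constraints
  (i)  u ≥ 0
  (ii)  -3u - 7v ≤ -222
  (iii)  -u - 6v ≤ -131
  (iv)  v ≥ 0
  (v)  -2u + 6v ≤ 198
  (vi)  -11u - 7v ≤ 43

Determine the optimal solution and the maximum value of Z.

Corner points and Z = -2u - 6v:
  (0, 222/7) → Z = -1332/7
  (0, 33) → Z = -198
  (415/11, 171/11) → Z = -1856/11
  (131, 0) → Z = -262
The feasible region is unbounded (it extends along (3, 1), (1, 0)), but Z strictly decreases along every unbounded feasible direction, so there is no improving ray and the maximum is attained at a vertex.

The binding constraints are -3u - 7v = -222 and -u - 6v = -131.
Solving simultaneously gives u = 415/11, v = 171/11.

u = 415/11, v = 171/11, maximum Z = -1856/11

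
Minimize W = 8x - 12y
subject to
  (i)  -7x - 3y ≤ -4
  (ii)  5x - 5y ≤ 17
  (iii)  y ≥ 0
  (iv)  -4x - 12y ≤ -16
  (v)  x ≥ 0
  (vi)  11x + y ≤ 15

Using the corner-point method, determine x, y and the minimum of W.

x = 0, y = 15, minimum W = -180

Extreme points and W = 8x - 12y:
  (0, 4/3) → W = -16
  (41/32, 29/32) → W = -5/8
  (0, 15) → W = -180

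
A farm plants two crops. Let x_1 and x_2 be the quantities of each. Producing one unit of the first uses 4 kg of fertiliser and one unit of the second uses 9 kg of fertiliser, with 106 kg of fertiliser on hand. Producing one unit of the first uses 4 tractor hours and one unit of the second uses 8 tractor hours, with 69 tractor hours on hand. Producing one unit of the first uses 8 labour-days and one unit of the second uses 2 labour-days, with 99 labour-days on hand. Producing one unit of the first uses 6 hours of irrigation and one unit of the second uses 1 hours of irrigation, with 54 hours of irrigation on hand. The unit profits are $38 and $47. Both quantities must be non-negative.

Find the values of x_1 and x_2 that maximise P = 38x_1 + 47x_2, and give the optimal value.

x_1 = 33/4, x_2 = 9/2, maximum P = 525

Extreme points and P = 38x_1 + 47x_2:
  (0, 0) → P = 0
  (0, 69/8) → P = 3243/8
  (9, 0) → P = 342
  (33/4, 9/2) → P = 525

The optimum lies where 4x_1 + 8x_2 = 69 and 6x_1 + x_2 = 54.
Solving simultaneously gives x_1 = 33/4, x_2 = 9/2.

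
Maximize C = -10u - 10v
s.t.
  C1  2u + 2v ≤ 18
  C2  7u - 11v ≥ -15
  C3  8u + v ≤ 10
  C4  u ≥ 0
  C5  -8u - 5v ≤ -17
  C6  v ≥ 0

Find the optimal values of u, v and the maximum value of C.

u = 33/32, v = 7/4, maximum C = -445/16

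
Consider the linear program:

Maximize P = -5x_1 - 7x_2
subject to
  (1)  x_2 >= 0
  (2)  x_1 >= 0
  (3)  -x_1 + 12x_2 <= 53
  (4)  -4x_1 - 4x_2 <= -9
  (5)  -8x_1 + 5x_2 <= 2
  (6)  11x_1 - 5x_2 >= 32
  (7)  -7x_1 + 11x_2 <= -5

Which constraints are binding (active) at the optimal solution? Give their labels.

Extreme points and P = -5x_1 - 7x_2:
  (32/11, 0) → P = -160/11
  (643/73, 376/73) → P = -5847/73
  (327/86, 169/86) → P = -1409/43
The feasible region is unbounded (it extends along (12, 1), (1, 0)), but P strictly decreases along every unbounded feasible direction, so there is no improving ray and the maximum is attained at a vertex.

The maximum is at (32/11, 0). Substituting into each constraint, equality holds for (1) and (6); the remaining constraints have slack.

(1) and (6)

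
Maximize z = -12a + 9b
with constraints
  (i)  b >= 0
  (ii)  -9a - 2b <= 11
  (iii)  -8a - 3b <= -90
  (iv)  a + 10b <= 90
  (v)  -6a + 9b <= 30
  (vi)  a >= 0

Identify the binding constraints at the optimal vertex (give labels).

Vertices and z = -12a + 9b:
  (45/4, 0) → z = -135
  (90, 0) → z = -1080
  (90/11, 90/11) → z = -270/11

The maximum is at (90/11, 90/11). Substituting into each constraint, equality holds for (iii) and (iv); the remaining constraints have slack.

(iii) and (iv)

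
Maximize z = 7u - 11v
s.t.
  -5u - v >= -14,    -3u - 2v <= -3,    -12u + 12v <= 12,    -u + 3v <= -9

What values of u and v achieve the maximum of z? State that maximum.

Extreme points and z = 7u - 11v:
  (25/7, -27/7) → z = 472/7
  (51/16, -31/16) → z = 349/8
  (27/11, -24/11) → z = 453/11

The optimum lies where -5u - v = -14 and -3u - 2v = -3.
Solving simultaneously gives u = 25/7, v = -27/7.

u = 25/7, v = -27/7, maximum z = 472/7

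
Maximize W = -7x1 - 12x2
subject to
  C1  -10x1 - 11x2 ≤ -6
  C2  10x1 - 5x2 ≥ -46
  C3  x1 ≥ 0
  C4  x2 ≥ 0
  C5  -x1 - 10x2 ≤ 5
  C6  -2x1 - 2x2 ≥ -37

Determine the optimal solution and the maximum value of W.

Extreme points and W = -7x1 - 12x2:
  (0, 6/11) → W = -72/11
  (3/5, 0) → W = -21/5
  (0, 46/5) → W = -552/5
  (31/10, 77/5) → W = -413/2
  (37/2, 0) → W = -259/2

The binding constraints are -10x1 - 11x2 = -6 and x2 = 0.
Solving simultaneously gives x1 = 3/5, x2 = 0.

x1 = 3/5, x2 = 0, maximum W = -21/5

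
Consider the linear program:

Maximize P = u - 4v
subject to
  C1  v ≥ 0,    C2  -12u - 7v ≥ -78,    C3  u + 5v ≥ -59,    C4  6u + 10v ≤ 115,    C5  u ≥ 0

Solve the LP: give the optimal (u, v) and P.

Corner points and P = u - 4v:
  (13/2, 0) → P = 13/2
  (0, 0) → P = 0
  (0, 78/7) → P = -312/7

u = 13/2, v = 0, maximum P = 13/2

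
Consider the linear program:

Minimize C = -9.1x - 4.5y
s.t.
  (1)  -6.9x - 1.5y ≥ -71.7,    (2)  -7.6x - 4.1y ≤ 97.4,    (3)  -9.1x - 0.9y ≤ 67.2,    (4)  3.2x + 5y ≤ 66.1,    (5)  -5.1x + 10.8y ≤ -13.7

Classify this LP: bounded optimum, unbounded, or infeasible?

Feasible corners and C = -9.1x - 4.5y:
  (14669/563, -40566/563) → C = 490591/5630
  (26497/2739, 9038/2739) → C = -2817937/27390
  (-18786/3047, -37562/3047) → C = 1699908/15235
  (-7927/1143, -46739/10287) → C = 477526/5715
The feasible region has finitely many vertices and no improving ray; the minimum is -2817937/27390 at (26497/2739, 9038/2739).

bounded optimum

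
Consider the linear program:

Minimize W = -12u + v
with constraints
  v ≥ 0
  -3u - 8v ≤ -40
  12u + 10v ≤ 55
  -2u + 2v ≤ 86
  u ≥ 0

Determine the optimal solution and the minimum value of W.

The optimum lies where -3u - 8v = -40 and 12u + 10v = 55.
Solving simultaneously gives u = 20/33, v = 105/22.

u = 20/33, v = 105/22, minimum W = -5/2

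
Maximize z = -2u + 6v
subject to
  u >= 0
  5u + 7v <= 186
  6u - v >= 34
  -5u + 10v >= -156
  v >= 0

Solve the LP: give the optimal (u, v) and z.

u = 424/47, v = 946/47, maximum z = 4828/47

At the optimal vertex, 5u + 7v = 186 and 6u - v = 34.
Solving simultaneously gives u = 424/47, v = 946/47.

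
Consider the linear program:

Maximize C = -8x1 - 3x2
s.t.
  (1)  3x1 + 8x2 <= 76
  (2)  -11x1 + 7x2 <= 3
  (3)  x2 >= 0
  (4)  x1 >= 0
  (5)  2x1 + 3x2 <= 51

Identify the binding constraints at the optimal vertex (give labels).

Vertices and C = -8x1 - 3x2:
  (508/109, 845/109) → C = -6599/109
  (76/3, 0) → C = -608/3
  (0, 3/7) → C = -9/7
  (0, 0) → C = 0

The maximum is at (0, 0). Substituting into each constraint, equality holds for (3) and (4); the remaining constraints have slack.

(3) and (4)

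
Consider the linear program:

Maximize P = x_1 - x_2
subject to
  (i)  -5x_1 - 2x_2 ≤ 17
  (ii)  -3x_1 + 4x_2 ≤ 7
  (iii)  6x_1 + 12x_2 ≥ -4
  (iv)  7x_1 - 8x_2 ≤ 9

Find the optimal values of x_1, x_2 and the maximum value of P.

Corner points and P = x_1 - x_2:
  (-5/3, 1/2) → P = -13/6
  (23, 19) → P = 4
  (19/33, -41/66) → P = 79/66

x_1 = 23, x_2 = 19, maximum P = 4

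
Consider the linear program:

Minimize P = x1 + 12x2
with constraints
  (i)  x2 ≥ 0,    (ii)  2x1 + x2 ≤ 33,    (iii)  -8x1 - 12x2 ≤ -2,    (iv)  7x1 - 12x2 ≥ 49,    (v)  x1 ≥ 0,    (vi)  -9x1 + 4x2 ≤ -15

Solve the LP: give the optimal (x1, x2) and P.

x1 = 7, x2 = 0, minimum P = 7

Corner points and P = x1 + 12x2:
  (33/2, 0) → P = 33/2
  (7, 0) → P = 7
  (445/31, 133/31) → P = 2041/31

The optimum lies where x2 = 0 and 7x1 - 12x2 = 49.
Solving simultaneously gives x1 = 7, x2 = 0.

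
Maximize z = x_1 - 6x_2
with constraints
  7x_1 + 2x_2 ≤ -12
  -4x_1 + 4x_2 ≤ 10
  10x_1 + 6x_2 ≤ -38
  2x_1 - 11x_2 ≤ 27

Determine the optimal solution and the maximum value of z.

x_1 = -109/18, x_2 = -32/9, maximum z = 275/18

Extreme points and z = x_1 - 6x_2:
  (-53/16, -13/16) → z = 25/16
  (-109/18, -32/9) → z = 275/18
  (-128/61, -173/61) → z = 910/61

The optimum lies where -4x_1 + 4x_2 = 10 and 2x_1 - 11x_2 = 27.
Solving simultaneously gives x_1 = -109/18, x_2 = -32/9.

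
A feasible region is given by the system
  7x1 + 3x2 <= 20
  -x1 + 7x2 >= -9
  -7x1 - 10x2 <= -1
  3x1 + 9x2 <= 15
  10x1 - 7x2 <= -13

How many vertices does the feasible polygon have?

3

Pairwise boundary intersections that survive every other constraint:
  (-47/11, 34/11)
  (-123/149, 101/149)
  (-4/37, 63/37)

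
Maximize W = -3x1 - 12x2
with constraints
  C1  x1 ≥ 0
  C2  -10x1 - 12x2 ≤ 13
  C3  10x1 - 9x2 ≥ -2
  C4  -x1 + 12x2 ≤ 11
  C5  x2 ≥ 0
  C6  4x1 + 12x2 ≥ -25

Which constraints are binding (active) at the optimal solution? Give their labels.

Corner points and W = -3x1 - 12x2:
  (0, 2/9) → W = -8/3
  (0, 0) → W = 0
  (25/37, 36/37) → W = -507/37
The feasible region is unbounded (it extends along (12, 1), (1, 0)), but W strictly decreases along every unbounded feasible direction, so there is no improving ray and the maximum is attained at a vertex.

The maximum is at (0, 0). Substituting into each constraint, equality holds for C1 and C5; the remaining constraints have slack.

C1 and C5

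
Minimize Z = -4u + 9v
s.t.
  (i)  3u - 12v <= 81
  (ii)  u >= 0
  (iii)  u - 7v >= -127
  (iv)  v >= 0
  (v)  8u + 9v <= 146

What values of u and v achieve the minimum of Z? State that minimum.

u = 73/4, v = 0, minimum Z = -73

Corner points and Z = -4u + 9v:
  (0, 0) → Z = 0
  (0, 146/9) → Z = 146
  (73/4, 0) → Z = -73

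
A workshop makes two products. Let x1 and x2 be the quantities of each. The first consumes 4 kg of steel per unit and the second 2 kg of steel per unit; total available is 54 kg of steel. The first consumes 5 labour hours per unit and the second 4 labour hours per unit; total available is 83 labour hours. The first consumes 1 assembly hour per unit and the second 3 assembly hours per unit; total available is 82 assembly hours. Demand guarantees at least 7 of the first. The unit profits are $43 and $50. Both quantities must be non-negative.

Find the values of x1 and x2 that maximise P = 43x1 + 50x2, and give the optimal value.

x1 = 7, x2 = 12, maximum P = 901

Feasible corners and P = 43x1 + 50x2:
  (27/2, 0) → P = 1161/2
  (7, 0) → P = 301
  (25/3, 31/3) → P = 875
  (7, 12) → P = 901

The optimum lies where 5x1 + 4x2 = 83 and x1 = 7.
Solving simultaneously gives x1 = 7, x2 = 12.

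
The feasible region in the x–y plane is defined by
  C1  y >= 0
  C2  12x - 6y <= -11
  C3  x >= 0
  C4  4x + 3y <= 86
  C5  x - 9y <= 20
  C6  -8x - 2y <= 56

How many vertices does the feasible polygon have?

The feasible vertices (each the meet of two boundaries and inside every other half-plane) are:
  (0, 11/6)
  (161/20, 269/15)
  (0, 86/3)

3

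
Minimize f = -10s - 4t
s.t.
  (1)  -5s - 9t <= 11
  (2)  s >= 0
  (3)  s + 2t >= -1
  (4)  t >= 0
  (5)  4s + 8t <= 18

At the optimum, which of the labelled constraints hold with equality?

(4) and (5)

Extreme points and f = -10s - 4t:
  (0, 0) → f = 0
  (0, 9/4) → f = -9
  (9/2, 0) → f = -45

The minimum is at (9/2, 0). Substituting into each constraint, equality holds for (4) and (5); the remaining constraints have slack.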